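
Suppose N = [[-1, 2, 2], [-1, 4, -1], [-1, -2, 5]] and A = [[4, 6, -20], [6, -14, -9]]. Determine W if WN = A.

Right-multiplying both sides by N⁻¹ gives W = AN⁻¹.
det N = 6; the adjugate gives N⁻¹ = [[3, -7/3, -5/3], [1, -1/2, -1/2], [1, -2/3, -1/3]].
W = AN⁻¹ = [[4, 6, -20], [6, -14, -9]] · [[3, -7/3, -5/3], [1, -1/2, -1/2], [1, -2/3, -1/3]] = [[-2, 1, -3], [-5, -1, 0]].

W = [[-2, 1, -3], [-5, -1, 0]]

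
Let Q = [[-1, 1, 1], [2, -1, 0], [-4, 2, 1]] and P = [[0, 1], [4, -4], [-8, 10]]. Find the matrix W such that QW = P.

W = [[4, -5], [4, -6], [0, 2]]

Since Q multiplies W on the left, W = Q⁻¹P.
Q has determinant -1; Q⁻¹ = [[1, -1, -1], [2, -3, -2], [0, 2, 1]].
W = Q⁻¹P = [[1, -1, -1], [2, -3, -2], [0, 2, 1]] · [[0, 1], [4, -4], [-8, 10]] = [[4, -5], [4, -6], [0, 2]].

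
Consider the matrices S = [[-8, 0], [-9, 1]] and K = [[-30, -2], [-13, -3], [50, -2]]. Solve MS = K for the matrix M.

Right-multiplying both sides by S⁻¹ gives M = KS⁻¹.
det S = -8, so S⁻¹ = [[-1/8, 0], [-9/8, 1]].
M = KS⁻¹ = [[-30, -2], [-13, -3], [50, -2]] · [[-1/8, 0], [-9/8, 1]] = [[6, -2], [5, -3], [-4, -2]].

M = [[6, -2], [5, -3], [-4, -2]]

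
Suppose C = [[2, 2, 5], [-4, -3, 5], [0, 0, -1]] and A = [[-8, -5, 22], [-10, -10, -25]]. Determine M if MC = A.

Right-multiplying both sides by C⁻¹ gives M = AC⁻¹.
C has determinant -2; C⁻¹ = [[-3/2, -1, -25/2], [2, 1, 15], [0, 0, -1]].
M = AC⁻¹ = [[-8, -5, 22], [-10, -10, -25]] · [[-3/2, -1, -25/2], [2, 1, 15], [0, 0, -1]] = [[2, 3, 3], [-5, 0, 0]].

M = [[2, 3, 3], [-5, 0, 0]]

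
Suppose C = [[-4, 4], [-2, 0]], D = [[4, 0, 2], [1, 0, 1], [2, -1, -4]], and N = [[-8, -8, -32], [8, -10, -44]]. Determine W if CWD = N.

W = [[2, -2, -5], [-1, 4, -3]]

Left-multiply by C⁻¹ and right-multiply by D⁻¹: W = C⁻¹ND⁻¹.
C has determinant 8; C⁻¹ = [[0, -1/2], [1/4, -1/2]].
det D = 2, so D⁻¹ = [[1/2, -1, 0], [3, -10, -1], [-1/2, 2, 0]].
C⁻¹N = [[-4, 5, 22], [-6, 3, 14]].
W = (C⁻¹N)D⁻¹ = [[2, -2, -5], [-1, 4, -3]].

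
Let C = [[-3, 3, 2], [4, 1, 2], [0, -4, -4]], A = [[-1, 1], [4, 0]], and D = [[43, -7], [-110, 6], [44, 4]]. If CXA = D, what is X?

X = [[3, -5], [4, 0], [-5, -3]]

Isolating X: multiply by C⁻¹ from the left and A⁻¹ from the right, so X = C⁻¹DA⁻¹.
C has determinant 4; C⁻¹ = [[1, 1, 1], [4, 3, 7/2], [-4, -3, -15/4]].
A has determinant -4; A⁻¹ = [[0, 1/4], [1, 1/4]].
C⁻¹D = [[-23, 3], [-4, 4], [-7, -5]].
X = (C⁻¹D)A⁻¹ = [[3, -5], [4, 0], [-5, -3]].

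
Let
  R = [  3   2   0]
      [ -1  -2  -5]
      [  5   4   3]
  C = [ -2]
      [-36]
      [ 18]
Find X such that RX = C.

Since R multiplies X on the left, X = R⁻¹C.
det R = -2, so R⁻¹ = [[-7, 3, 5], [11, -9/2, -15/2], [-3, 1, 2]].
X = R⁻¹C = [[-7, 3, 5], [11, -9/2, -15/2], [-3, 1, 2]] · [[-2], [-36], [18]] = [[-4], [5], [6]].

X = [[-4], [5], [6]]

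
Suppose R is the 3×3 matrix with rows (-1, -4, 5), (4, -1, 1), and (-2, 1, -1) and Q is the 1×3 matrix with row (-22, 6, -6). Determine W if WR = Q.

W = [[0, -5, 1]]

Right-multiplying both sides by R⁻¹ gives W = QR⁻¹.
det R = 2; the adjugate gives R⁻¹ = [[0, 1/2, 1/2], [1, 11/2, 21/2], [1, 9/2, 17/2]].
W = QR⁻¹ = [[-22, 6, -6]] · [[0, 1/2, 1/2], [1, 11/2, 21/2], [1, 9/2, 17/2]] = [[0, -5, 1]].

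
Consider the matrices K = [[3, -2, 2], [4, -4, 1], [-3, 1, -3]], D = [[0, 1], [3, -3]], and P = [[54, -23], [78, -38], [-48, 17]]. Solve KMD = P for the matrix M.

Left-multiply by K⁻¹ and right-multiply by D⁻¹: M = K⁻¹PD⁻¹.
det K = -1; the adjugate gives K⁻¹ = [[-11, 4, -6], [-9, 3, -5], [8, -3, 4]].
D has determinant -3; D⁻¹ = [[1, 1/3], [1, 0]].
K⁻¹P = [[6, -1], [-12, 8], [6, -2]].
M = (K⁻¹P)D⁻¹ = [[5, 2], [-4, -4], [4, 2]].

M = [[5, 2], [-4, -4], [4, 2]]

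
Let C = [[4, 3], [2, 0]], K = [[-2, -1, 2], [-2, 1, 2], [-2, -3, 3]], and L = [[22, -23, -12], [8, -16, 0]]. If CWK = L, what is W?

Isolating W: multiply by C⁻¹ from the left and K⁻¹ from the right, so W = C⁻¹LK⁻¹.
det C = -6; the adjugate gives C⁻¹ = [[0, 1/2], [1/3, -2/3]].
det K = -4; the adjugate gives K⁻¹ = [[-9/4, 3/4, 1], [-1/2, 1/2, 0], [-2, 1, 1]].
C⁻¹L = [[4, -8, 0], [2, 3, -4]].
W = (C⁻¹L)K⁻¹ = [[-5, -1, 4], [2, -1, -2]].

W = [[-5, -1, 4], [2, -1, -2]]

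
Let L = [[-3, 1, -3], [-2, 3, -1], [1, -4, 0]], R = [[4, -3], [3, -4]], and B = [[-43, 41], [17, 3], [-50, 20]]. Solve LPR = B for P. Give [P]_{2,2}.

-2

Left-multiply by L⁻¹ and right-multiply by R⁻¹: P = L⁻¹BR⁻¹.
det L = -4; the adjugate gives L⁻¹ = [[1, -3, -2], [1/4, -3/4, -3/4], [-5/4, 11/4, 7/4]].
det R = -7; the adjugate gives R⁻¹ = [[4/7, -3/7], [3/7, -4/7]].
L⁻¹B = [[6, -8], [14, -7], [13, -8]].
P = (L⁻¹B)R⁻¹ = [[0, 2], [5, -2], [4, -1]].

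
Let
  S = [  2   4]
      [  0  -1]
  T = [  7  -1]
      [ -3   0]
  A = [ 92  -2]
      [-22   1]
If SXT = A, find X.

X = [[-1, -3], [1, -5]]

Left-multiply by S⁻¹ and right-multiply by T⁻¹: X = S⁻¹AT⁻¹.
det S = -2; the adjugate gives S⁻¹ = [[1/2, 2], [0, -1]].
det T = -3, so T⁻¹ = [[0, -1/3], [-1, -7/3]].
S⁻¹A = [[2, 1], [22, -1]].
X = (S⁻¹A)T⁻¹ = [[-1, -3], [1, -5]].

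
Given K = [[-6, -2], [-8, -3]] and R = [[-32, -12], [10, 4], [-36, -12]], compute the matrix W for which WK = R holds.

W = [[0, 4], [1, -2], [6, 0]]

Since K sits to the right of W, W = RK⁻¹.
det K = 2, so K⁻¹ = [[-3/2, 1], [4, -3]].
W = RK⁻¹ = [[-32, -12], [10, 4], [-36, -12]] · [[-3/2, 1], [4, -3]] = [[0, 4], [1, -2], [6, 0]].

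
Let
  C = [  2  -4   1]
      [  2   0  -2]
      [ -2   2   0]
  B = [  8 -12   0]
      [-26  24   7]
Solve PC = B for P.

Right-multiplying both sides by C⁻¹ gives P = BC⁻¹.
det C = -4; the adjugate gives C⁻¹ = [[-1, -1/2, -2], [-1, -1/2, -3/2], [-1, -1, -2]].
P = BC⁻¹ = [[8, -12, 0], [-26, 24, 7]] · [[-1, -1/2, -2], [-1, -1/2, -3/2], [-1, -1, -2]] = [[4, 2, 2], [-5, -6, 2]].

P = [[4, 2, 2], [-5, -6, 2]]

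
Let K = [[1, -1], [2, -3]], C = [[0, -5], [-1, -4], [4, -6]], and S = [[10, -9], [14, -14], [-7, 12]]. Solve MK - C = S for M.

M = [[2, 4], [3, 5], [3, -3]]

MK = S + C = [[10, -14], [13, -18], [-3, 6]].
Since K sits to the right of M, M = (S + C)K⁻¹.
det K = -1, so K⁻¹ = [[3, -1], [2, -1]].
M = (S + C)K⁻¹ = [[2, 4], [3, 5], [3, -3]].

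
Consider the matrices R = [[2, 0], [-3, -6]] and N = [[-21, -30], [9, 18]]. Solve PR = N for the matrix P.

P = [[-3, 5], [0, -3]]

R is on the right of P, so right-multiply by R⁻¹: P = NR⁻¹.
R has determinant -12; R⁻¹ = [[1/2, 0], [-1/4, -1/6]].
P = NR⁻¹ = [[-21, -30], [9, 18]] · [[1/2, 0], [-1/4, -1/6]] = [[-3, 5], [0, -3]].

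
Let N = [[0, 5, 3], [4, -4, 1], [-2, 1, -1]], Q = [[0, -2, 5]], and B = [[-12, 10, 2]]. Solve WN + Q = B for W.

W = [[0, -3, 0]]

WN = B − Q = [[-12, 12, -3]].
Right-multiplying both sides by N⁻¹ gives W = (B − Q)N⁻¹.
N has determinant -2; N⁻¹ = [[-3/2, -4, -17/2], [-1, -3, -6], [2, 5, 10]].
W = (B − Q)N⁻¹ = [[0, -3, 0]].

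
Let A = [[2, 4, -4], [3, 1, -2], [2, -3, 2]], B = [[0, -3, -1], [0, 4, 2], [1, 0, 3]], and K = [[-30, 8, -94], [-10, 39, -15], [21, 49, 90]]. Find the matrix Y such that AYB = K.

Y = [[-2, 3, 1], [-3, -2, -3], [0, 2, 5]]

Y = A⁻¹KB⁻¹ (apply A⁻¹ on the left and B⁻¹ on the right).
A has determinant -4; A⁻¹ = [[1, -1, 1], [5/2, -3, 2], [11/4, -7/2, 5/2]].
B has determinant -2; B⁻¹ = [[-6, -9/2, 1], [-1, -1/2, 0], [2, 3/2, 0]].
A⁻¹K = [[1, 18, 11], [-3, 1, -10], [5, 8, 19]].
Y = (A⁻¹K)B⁻¹ = [[-2, 3, 1], [-3, -2, -3], [0, 2, 5]].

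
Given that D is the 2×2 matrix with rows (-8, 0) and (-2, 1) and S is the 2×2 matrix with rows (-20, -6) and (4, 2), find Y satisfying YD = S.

Y = [[4, -6], [-1, 2]]

Since D sits to the right of Y, Y = SD⁻¹.
det D = -8; the adjugate gives D⁻¹ = [[-1/8, 0], [-1/4, 1]].
Y = SD⁻¹ = [[-20, -6], [4, 2]] · [[-1/8, 0], [-1/4, 1]] = [[4, -6], [-1, 2]].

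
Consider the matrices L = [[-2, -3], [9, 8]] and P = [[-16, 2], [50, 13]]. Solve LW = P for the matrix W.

Left-multiplying both sides by L⁻¹ gives W = L⁻¹P.
L has determinant 11; L⁻¹ = [[8/11, 3/11], [-9/11, -2/11]].
W = L⁻¹P = [[8/11, 3/11], [-9/11, -2/11]] · [[-16, 2], [50, 13]] = [[2, 5], [4, -4]].

W = [[2, 5], [4, -4]]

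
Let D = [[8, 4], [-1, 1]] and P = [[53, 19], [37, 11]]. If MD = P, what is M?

M = [[6, -5], [4, -5]]

Since D sits to the right of M, M = PD⁻¹.
D has determinant 12; D⁻¹ = [[1/12, -1/3], [1/12, 2/3]].
M = PD⁻¹ = [[53, 19], [37, 11]] · [[1/12, -1/3], [1/12, 2/3]] = [[6, -5], [4, -5]].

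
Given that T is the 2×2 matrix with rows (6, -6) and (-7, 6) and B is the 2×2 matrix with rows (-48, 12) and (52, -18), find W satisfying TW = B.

Left-multiplying both sides by T⁻¹ gives W = T⁻¹B.
det T = -6; the adjugate gives T⁻¹ = [[-1, -1], [-7/6, -1]].
W = T⁻¹B = [[-1, -1], [-7/6, -1]] · [[-48, 12], [52, -18]] = [[-4, 6], [4, 4]].

W = [[-4, 6], [4, 4]]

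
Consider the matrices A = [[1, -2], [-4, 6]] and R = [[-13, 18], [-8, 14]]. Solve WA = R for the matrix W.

A is on the right of W, so right-multiply by A⁻¹: W = RA⁻¹.
det A = -2, so A⁻¹ = [[-3, -1], [-2, -1/2]].
W = RA⁻¹ = [[-13, 18], [-8, 14]] · [[-3, -1], [-2, -1/2]] = [[3, 4], [-4, 1]].

W = [[3, 4], [-4, 1]]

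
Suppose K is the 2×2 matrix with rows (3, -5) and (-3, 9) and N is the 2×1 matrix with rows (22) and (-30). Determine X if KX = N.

Left-multiplying both sides by K⁻¹ gives X = K⁻¹N.
det K = 12; the adjugate gives K⁻¹ = [[3/4, 5/12], [1/4, 1/4]].
X = K⁻¹N = [[3/4, 5/12], [1/4, 1/4]] · [[22], [-30]] = [[4], [-2]].

X = [[4], [-2]]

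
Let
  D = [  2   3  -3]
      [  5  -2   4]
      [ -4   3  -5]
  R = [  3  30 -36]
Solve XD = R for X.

X = [[6, 3, 6]]

Right-multiplying both sides by D⁻¹ gives X = RD⁻¹.
det D = 2; the adjugate gives D⁻¹ = [[-1, 3, 3], [9/2, -11, -23/2], [7/2, -9, -19/2]].
X = RD⁻¹ = [[3, 30, -36]] · [[-1, 3, 3], [9/2, -11, -23/2], [7/2, -9, -19/2]] = [[6, 3, 6]].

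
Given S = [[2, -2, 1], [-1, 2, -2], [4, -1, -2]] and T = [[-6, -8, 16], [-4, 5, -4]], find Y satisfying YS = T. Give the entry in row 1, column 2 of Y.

-2

Right-multiplying both sides by S⁻¹ gives Y = TS⁻¹.
S has determinant 1; S⁻¹ = [[-6, -5, 2], [-10, -8, 3], [-7, -6, 2]].
Y = TS⁻¹ = [[-6, -8, 16], [-4, 5, -4]] · [[-6, -5, 2], [-10, -8, 3], [-7, -6, 2]] = [[4, -2, -4], [2, 4, -1]].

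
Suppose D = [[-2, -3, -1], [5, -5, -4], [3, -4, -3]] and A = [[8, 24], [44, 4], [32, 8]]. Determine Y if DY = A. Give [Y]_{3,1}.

Since D multiplies Y on the left, Y = D⁻¹A.
D has determinant -2; D⁻¹ = [[1/2, 5/2, -7/2], [-3/2, -9/2, 13/2], [5/2, 17/2, -25/2]].
Y = D⁻¹A = [[1/2, 5/2, -7/2], [-3/2, -9/2, 13/2], [5/2, 17/2, -25/2]] · [[8, 24], [44, 4], [32, 8]] = [[2, -6], [-2, -2], [-6, -6]].

-6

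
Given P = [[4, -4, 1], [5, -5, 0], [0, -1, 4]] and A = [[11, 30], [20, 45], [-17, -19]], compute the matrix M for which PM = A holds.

M = [[1, 4], [-3, -5], [-5, -6]]

Since P multiplies M on the left, M = P⁻¹A.
P has determinant -5; P⁻¹ = [[4, -3, -1], [4, -16/5, -1], [1, -4/5, 0]].
M = P⁻¹A = [[4, -3, -1], [4, -16/5, -1], [1, -4/5, 0]] · [[11, 30], [20, 45], [-17, -19]] = [[1, 4], [-3, -5], [-5, -6]].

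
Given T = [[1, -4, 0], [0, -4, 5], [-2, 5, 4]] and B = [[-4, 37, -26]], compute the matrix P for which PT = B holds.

P = [[-2, -6, 1]]

Since T sits to the right of P, P = BT⁻¹.
det T = -1; the adjugate gives T⁻¹ = [[41, -16, 20], [10, -4, 5], [8, -3, 4]].
P = BT⁻¹ = [[-4, 37, -26]] · [[41, -16, 20], [10, -4, 5], [8, -3, 4]] = [[-2, -6, 1]].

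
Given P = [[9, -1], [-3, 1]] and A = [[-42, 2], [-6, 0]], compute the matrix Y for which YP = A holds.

Right-multiplying both sides by P⁻¹ gives Y = AP⁻¹.
det P = 6; the adjugate gives P⁻¹ = [[1/6, 1/6], [1/2, 3/2]].
Y = AP⁻¹ = [[-42, 2], [-6, 0]] · [[1/6, 1/6], [1/2, 3/2]] = [[-6, -4], [-1, -1]].

Y = [[-6, -4], [-1, -1]]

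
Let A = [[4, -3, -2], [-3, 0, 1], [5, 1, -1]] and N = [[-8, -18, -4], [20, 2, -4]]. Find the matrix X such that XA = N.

X = [[4, -2, -6], [1, 3, 5]]

Right-multiplying both sides by A⁻¹ gives X = NA⁻¹.
det A = -4; the adjugate gives A⁻¹ = [[1/4, 5/4, 3/4], [-1/2, -3/2, -1/2], [3/4, 19/4, 9/4]].
X = NA⁻¹ = [[-8, -18, -4], [20, 2, -4]] · [[1/4, 5/4, 3/4], [-1/2, -3/2, -1/2], [3/4, 19/4, 9/4]] = [[4, -2, -6], [1, 3, 5]].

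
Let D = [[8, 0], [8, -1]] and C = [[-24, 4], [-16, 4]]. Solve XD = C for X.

X = [[1, -4], [2, -4]]

D is on the right of X, so right-multiply by D⁻¹: X = CD⁻¹.
det D = -8; the adjugate gives D⁻¹ = [[1/8, 0], [1, -1]].
X = CD⁻¹ = [[-24, 4], [-16, 4]] · [[1/8, 0], [1, -1]] = [[1, -4], [2, -4]].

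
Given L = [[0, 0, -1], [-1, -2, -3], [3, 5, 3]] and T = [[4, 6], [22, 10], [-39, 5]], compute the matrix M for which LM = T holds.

M = [[-4, 6], [-3, 1], [-4, -6]]

L is on the left of M, so left-multiply by L⁻¹: M = L⁻¹T.
det L = -1, so L⁻¹ = [[-9, 5, 2], [6, -3, -1], [-1, 0, 0]].
M = L⁻¹T = [[-9, 5, 2], [6, -3, -1], [-1, 0, 0]] · [[4, 6], [22, 10], [-39, 5]] = [[-4, 6], [-3, 1], [-4, -6]].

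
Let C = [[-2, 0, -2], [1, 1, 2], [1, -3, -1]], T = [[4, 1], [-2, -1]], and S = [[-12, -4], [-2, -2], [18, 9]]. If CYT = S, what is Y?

Y = [[2, -5], [1, 0], [-1, 4]]

Y = C⁻¹ST⁻¹ (apply C⁻¹ on the left and T⁻¹ on the right).
C has determinant -2; C⁻¹ = [[-5/2, -3, -1], [-3/2, -2, -1], [2, 3, 1]].
det T = -2, so T⁻¹ = [[1/2, 1/2], [-1, -2]].
C⁻¹S = [[18, 7], [4, 1], [-12, -5]].
Y = (C⁻¹S)T⁻¹ = [[2, -5], [1, 0], [-1, 4]].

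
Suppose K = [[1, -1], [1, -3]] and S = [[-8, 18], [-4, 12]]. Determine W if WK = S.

W = [[-3, -5], [0, -4]]

K is on the right of W, so right-multiply by K⁻¹: W = SK⁻¹.
det K = -2; the adjugate gives K⁻¹ = [[3/2, -1/2], [1/2, -1/2]].
W = SK⁻¹ = [[-8, 18], [-4, 12]] · [[3/2, -1/2], [1/2, -1/2]] = [[-3, -5], [0, -4]].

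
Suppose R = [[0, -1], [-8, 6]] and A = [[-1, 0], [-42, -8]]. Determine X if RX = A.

X = [[6, 1], [1, 0]]

R is on the left of X, so left-multiply by R⁻¹: X = R⁻¹A.
det R = -8, so R⁻¹ = [[-3/4, -1/8], [-1, 0]].
X = R⁻¹A = [[-3/4, -1/8], [-1, 0]] · [[-1, 0], [-42, -8]] = [[6, 1], [1, 0]].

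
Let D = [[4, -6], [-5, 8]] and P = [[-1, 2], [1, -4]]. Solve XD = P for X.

D is on the right of X, so right-multiply by D⁻¹: X = PD⁻¹.
det D = 2; the adjugate gives D⁻¹ = [[4, 3], [5/2, 2]].
X = PD⁻¹ = [[-1, 2], [1, -4]] · [[4, 3], [5/2, 2]] = [[1, 1], [-6, -5]].

X = [[1, 1], [-6, -5]]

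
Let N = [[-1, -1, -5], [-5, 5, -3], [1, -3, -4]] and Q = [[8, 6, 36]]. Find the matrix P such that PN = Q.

N is on the right of P, so right-multiply by N⁻¹: P = QN⁻¹.
N has determinant 2; N⁻¹ = [[-29/2, 11/2, 14], [-23/2, 9/2, 11], [5, -2, -5]].
P = QN⁻¹ = [[8, 6, 36]] · [[-29/2, 11/2, 14], [-23/2, 9/2, 11], [5, -2, -5]] = [[-5, -1, -2]].

P = [[-5, -1, -2]]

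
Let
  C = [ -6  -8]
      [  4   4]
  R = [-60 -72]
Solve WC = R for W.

W = [[6, -6]]

C is on the right of W, so right-multiply by C⁻¹: W = RC⁻¹.
det C = 8; the adjugate gives C⁻¹ = [[1/2, 1], [-1/2, -3/4]].
W = RC⁻¹ = [[-60, -72]] · [[1/2, 1], [-1/2, -3/4]] = [[6, -6]].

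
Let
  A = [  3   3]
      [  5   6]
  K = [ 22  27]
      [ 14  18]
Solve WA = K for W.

Right-multiplying both sides by A⁻¹ gives W = KA⁻¹.
det A = 3; the adjugate gives A⁻¹ = [[2, -1], [-5/3, 1]].
W = KA⁻¹ = [[22, 27], [14, 18]] · [[2, -1], [-5/3, 1]] = [[-1, 5], [-2, 4]].

W = [[-1, 5], [-2, 4]]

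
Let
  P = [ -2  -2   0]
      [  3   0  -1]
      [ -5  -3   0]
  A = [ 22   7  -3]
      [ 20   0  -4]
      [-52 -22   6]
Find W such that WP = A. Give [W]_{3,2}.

-6

Since P sits to the right of W, W = AP⁻¹.
det P = -4; the adjugate gives P⁻¹ = [[3/4, 0, -1/2], [-5/4, 0, 1/2], [9/4, -1, -3/2]].
W = AP⁻¹ = [[22, 7, -3], [20, 0, -4], [-52, -22, 6]] · [[3/4, 0, -1/2], [-5/4, 0, 1/2], [9/4, -1, -3/2]] = [[1, 3, -3], [6, 4, -4], [2, -6, 6]].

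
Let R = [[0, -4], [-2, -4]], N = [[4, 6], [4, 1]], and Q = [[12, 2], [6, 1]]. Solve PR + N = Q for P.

PR = Q − N = [[8, -4], [2, 0]].
Right-multiplying both sides by R⁻¹ gives P = (Q − N)R⁻¹.
det R = -8; the adjugate gives R⁻¹ = [[1/2, -1/2], [-1/4, 0]].
P = (Q − N)R⁻¹ = [[5, -4], [1, -1]].

P = [[5, -4], [1, -1]]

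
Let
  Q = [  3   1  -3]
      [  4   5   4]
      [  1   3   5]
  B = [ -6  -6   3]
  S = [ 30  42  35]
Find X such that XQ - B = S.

XQ = S + B = [[24, 36, 38]].
Since Q sits to the right of X, X = (S + B)Q⁻¹.
det Q = 2; the adjugate gives Q⁻¹ = [[13/2, -7, 19/2], [-8, 9, -12], [7/2, -4, 11/2]].
X = (S + B)Q⁻¹ = [[1, 4, 5]].

X = [[1, 4, 5]]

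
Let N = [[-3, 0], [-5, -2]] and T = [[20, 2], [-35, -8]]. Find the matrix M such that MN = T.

M = [[-5, -1], [5, 4]]

Right-multiplying both sides by N⁻¹ gives M = TN⁻¹.
det N = 6, so N⁻¹ = [[-1/3, 0], [5/6, -1/2]].
M = TN⁻¹ = [[20, 2], [-35, -8]] · [[-1/3, 0], [5/6, -1/2]] = [[-5, -1], [5, 4]].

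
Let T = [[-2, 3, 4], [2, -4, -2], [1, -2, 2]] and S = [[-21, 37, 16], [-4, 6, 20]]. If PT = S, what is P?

Right-multiplying both sides by T⁻¹ gives P = ST⁻¹.
T has determinant 6; T⁻¹ = [[-2, -7/3, 5/3], [-1, -4/3, 2/3], [0, -1/6, 1/3]].
P = ST⁻¹ = [[-21, 37, 16], [-4, 6, 20]] · [[-2, -7/3, 5/3], [-1, -4/3, 2/3], [0, -1/6, 1/3]] = [[5, -3, -5], [2, -2, 4]].

P = [[5, -3, -5], [2, -2, 4]]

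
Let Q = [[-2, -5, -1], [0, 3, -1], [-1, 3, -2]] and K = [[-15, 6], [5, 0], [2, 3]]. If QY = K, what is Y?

Y = [[2, -3], [2, 0], [1, 0]]

Since Q multiplies Y on the left, Y = Q⁻¹K.
det Q = -2, so Q⁻¹ = [[3/2, 13/2, -4], [-1/2, -3/2, 1], [-3/2, -11/2, 3]].
Y = Q⁻¹K = [[3/2, 13/2, -4], [-1/2, -3/2, 1], [-3/2, -11/2, 3]] · [[-15, 6], [5, 0], [2, 3]] = [[2, -3], [2, 0], [1, 0]].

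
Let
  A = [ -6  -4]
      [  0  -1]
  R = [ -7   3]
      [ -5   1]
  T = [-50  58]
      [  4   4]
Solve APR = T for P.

P = [[-3, 2], [-3, 5]]

P = A⁻¹TR⁻¹ (apply A⁻¹ on the left and R⁻¹ on the right).
det A = 6; the adjugate gives A⁻¹ = [[-1/6, 2/3], [0, -1]].
det R = 8, so R⁻¹ = [[1/8, -3/8], [5/8, -7/8]].
A⁻¹T = [[11, -7], [-4, -4]].
P = (A⁻¹T)R⁻¹ = [[-3, 2], [-3, 5]].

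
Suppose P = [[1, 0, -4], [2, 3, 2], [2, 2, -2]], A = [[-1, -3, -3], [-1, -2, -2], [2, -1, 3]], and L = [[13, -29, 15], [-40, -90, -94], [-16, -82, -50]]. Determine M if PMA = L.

M = [[0, 5, 3], [5, 5, -1], [0, -1, -2]]

Left-multiply by P⁻¹ and right-multiply by A⁻¹: M = P⁻¹LA⁻¹.
det P = -2, so P⁻¹ = [[5, 4, -6], [-4, -3, 5], [1, 1, -3/2]].
det A = -4; the adjugate gives A⁻¹ = [[2, -3, 0], [1/4, -3/4, -1/4], [-5/4, 7/4, 1/4]].
P⁻¹L = [[1, -13, -1], [-12, -24, -28], [-3, 4, -4]].
M = (P⁻¹L)A⁻¹ = [[0, 5, 3], [5, 5, -1], [0, -1, -2]].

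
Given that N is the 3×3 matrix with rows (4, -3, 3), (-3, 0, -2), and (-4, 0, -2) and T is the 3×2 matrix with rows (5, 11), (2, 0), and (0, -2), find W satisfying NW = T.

W = [[2, 2], [-3, -4], [-4, -3]]

Since N multiplies W on the left, W = N⁻¹T.
det N = -6; the adjugate gives N⁻¹ = [[0, 1, -1], [-1/3, -2/3, 1/6], [0, -2, 3/2]].
W = N⁻¹T = [[0, 1, -1], [-1/3, -2/3, 1/6], [0, -2, 3/2]] · [[5, 11], [2, 0], [0, -2]] = [[2, 2], [-3, -4], [-4, -3]].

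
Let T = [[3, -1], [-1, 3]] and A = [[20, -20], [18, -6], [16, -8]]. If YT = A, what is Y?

Y = [[5, -5], [6, 0], [5, -1]]

T is on the right of Y, so right-multiply by T⁻¹: Y = AT⁻¹.
det T = 8, so T⁻¹ = [[3/8, 1/8], [1/8, 3/8]].
Y = AT⁻¹ = [[20, -20], [18, -6], [16, -8]] · [[3/8, 1/8], [1/8, 3/8]] = [[5, -5], [6, 0], [5, -1]].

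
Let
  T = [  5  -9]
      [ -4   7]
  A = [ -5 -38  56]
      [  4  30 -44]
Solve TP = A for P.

Left-multiplying both sides by T⁻¹ gives P = T⁻¹A.
det T = -1, so T⁻¹ = [[-7, -9], [-4, -5]].
P = T⁻¹A = [[-7, -9], [-4, -5]] · [[-5, -38, 56], [4, 30, -44]] = [[-1, -4, 4], [0, 2, -4]].

P = [[-1, -4, 4], [0, 2, -4]]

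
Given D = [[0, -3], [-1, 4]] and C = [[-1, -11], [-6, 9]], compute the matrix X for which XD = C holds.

X = [[5, 1], [5, 6]]

Since D sits to the right of X, X = CD⁻¹.
det D = -3; the adjugate gives D⁻¹ = [[-4/3, -1], [-1/3, 0]].
X = CD⁻¹ = [[-1, -11], [-6, 9]] · [[-4/3, -1], [-1/3, 0]] = [[5, 1], [5, 6]].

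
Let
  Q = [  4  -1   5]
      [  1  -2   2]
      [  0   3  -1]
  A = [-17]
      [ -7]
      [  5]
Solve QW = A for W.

W = [[-5], [2], [1]]

Since Q multiplies W on the left, W = Q⁻¹A.
det Q = -2, so Q⁻¹ = [[2, -7, -4], [-1/2, 2, 3/2], [-3/2, 6, 7/2]].
W = Q⁻¹A = [[2, -7, -4], [-1/2, 2, 3/2], [-3/2, 6, 7/2]] · [[-17], [-7], [5]] = [[-5], [2], [1]].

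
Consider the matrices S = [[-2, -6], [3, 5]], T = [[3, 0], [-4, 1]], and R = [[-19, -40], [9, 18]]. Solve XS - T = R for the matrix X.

XS = R + T = [[-16, -40], [5, 19]].
Since S sits to the right of X, X = (R + T)S⁻¹.
det S = 8; the adjugate gives S⁻¹ = [[5/8, 3/4], [-3/8, -1/4]].
X = (R + T)S⁻¹ = [[5, -2], [-4, -1]].

X = [[5, -2], [-4, -1]]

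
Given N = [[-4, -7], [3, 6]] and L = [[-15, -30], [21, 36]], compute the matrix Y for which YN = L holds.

Y = [[0, -5], [-6, -1]]

Since N sits to the right of Y, Y = LN⁻¹.
det N = -3; the adjugate gives N⁻¹ = [[-2, -7/3], [1, 4/3]].
Y = LN⁻¹ = [[-15, -30], [21, 36]] · [[-2, -7/3], [1, 4/3]] = [[0, -5], [-6, -1]].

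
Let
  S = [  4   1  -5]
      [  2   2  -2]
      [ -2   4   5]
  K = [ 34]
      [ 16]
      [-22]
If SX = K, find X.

X = [[6], [0], [-2]]

S is on the left of X, so left-multiply by S⁻¹: X = S⁻¹K.
det S = 6; the adjugate gives S⁻¹ = [[3, -25/6, 4/3], [-1, 5/3, -1/3], [2, -3, 1]].
X = S⁻¹K = [[3, -25/6, 4/3], [-1, 5/3, -1/3], [2, -3, 1]] · [[34], [16], [-22]] = [[6], [0], [-2]].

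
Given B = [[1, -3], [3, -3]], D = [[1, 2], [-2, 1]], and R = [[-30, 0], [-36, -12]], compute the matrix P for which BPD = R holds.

Left-multiply by B⁻¹ and right-multiply by D⁻¹: P = B⁻¹RD⁻¹.
B has determinant 6; B⁻¹ = [[-1/2, 1/2], [-1/2, 1/6]].
D has determinant 5; D⁻¹ = [[1/5, -2/5], [2/5, 1/5]].
B⁻¹R = [[-3, -6], [9, -2]].
P = (B⁻¹R)D⁻¹ = [[-3, 0], [1, -4]].

P = [[-3, 0], [1, -4]]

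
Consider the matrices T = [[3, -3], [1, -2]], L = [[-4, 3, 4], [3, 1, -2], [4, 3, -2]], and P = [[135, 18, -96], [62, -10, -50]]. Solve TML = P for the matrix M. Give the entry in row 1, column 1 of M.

Left-multiply by T⁻¹ and right-multiply by L⁻¹: M = T⁻¹PL⁻¹.
det T = -3; the adjugate gives T⁻¹ = [[2/3, -1], [1/3, -1]].
L has determinant -2; L⁻¹ = [[-2, -9, 5], [1, 4, -2], [-5/2, -12, 13/2]].
T⁻¹P = [[28, 22, -14], [-17, 16, 18]].
M = (T⁻¹P)L⁻¹ = [[1, 4, 5], [5, 1, 0]].

1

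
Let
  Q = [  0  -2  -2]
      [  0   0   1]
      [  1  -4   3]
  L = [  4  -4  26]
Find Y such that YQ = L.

Right-multiplying both sides by Q⁻¹ gives Y = LQ⁻¹.
det Q = -2, so Q⁻¹ = [[-2, -7, 1], [-1/2, -1, 0], [0, 1, 0]].
Y = LQ⁻¹ = [[4, -4, 26]] · [[-2, -7, 1], [-1/2, -1, 0], [0, 1, 0]] = [[-6, 2, 4]].

Y = [[-6, 2, 4]]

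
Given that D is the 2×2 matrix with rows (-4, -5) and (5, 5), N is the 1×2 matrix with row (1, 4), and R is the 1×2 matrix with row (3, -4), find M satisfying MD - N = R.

M = [[4, 4]]

MD = R + N = [[4, 0]].
D is on the right of M, so right-multiply by D⁻¹: M = (R + N)D⁻¹.
det D = 5, so D⁻¹ = [[1, 1], [-1, -4/5]].
M = (R + N)D⁻¹ = [[4, 4]].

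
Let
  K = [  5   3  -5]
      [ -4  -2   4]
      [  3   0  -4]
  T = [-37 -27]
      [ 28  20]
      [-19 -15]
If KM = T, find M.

M = [[-1, 3], [-4, -4], [4, 6]]

Left-multiplying both sides by K⁻¹ gives M = K⁻¹T.
det K = -2, so K⁻¹ = [[-4, -6, -1], [2, 5/2, 0], [-3, -9/2, -1]].
M = K⁻¹T = [[-4, -6, -1], [2, 5/2, 0], [-3, -9/2, -1]] · [[-37, -27], [28, 20], [-19, -15]] = [[-1, 3], [-4, -4], [4, 6]].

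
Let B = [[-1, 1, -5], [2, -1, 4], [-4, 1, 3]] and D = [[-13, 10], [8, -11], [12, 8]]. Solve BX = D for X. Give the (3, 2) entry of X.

-1

Left-multiplying both sides by B⁻¹ gives X = B⁻¹D.
det B = -5; the adjugate gives B⁻¹ = [[7/5, 8/5, 1/5], [22/5, 23/5, 6/5], [2/5, 3/5, 1/5]].
X = B⁻¹D = [[7/5, 8/5, 1/5], [22/5, 23/5, 6/5], [2/5, 3/5, 1/5]] · [[-13, 10], [8, -11], [12, 8]] = [[-3, -2], [-6, 3], [2, -1]].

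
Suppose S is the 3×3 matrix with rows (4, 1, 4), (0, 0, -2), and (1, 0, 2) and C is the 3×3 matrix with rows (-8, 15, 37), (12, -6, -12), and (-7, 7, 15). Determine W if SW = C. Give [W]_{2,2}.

S is on the left of W, so left-multiply by S⁻¹: W = S⁻¹C.
det S = -2, so S⁻¹ = [[0, 1, 1], [1, -2, -4], [0, -1/2, 0]].
W = S⁻¹C = [[0, 1, 1], [1, -2, -4], [0, -1/2, 0]] · [[-8, 15, 37], [12, -6, -12], [-7, 7, 15]] = [[5, 1, 3], [-4, -1, 1], [-6, 3, 6]].

-1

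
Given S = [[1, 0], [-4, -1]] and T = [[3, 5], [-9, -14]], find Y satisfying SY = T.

Since S multiplies Y on the left, Y = S⁻¹T.
det S = -1; the adjugate gives S⁻¹ = [[1, 0], [-4, -1]].
Y = S⁻¹T = [[1, 0], [-4, -1]] · [[3, 5], [-9, -14]] = [[3, 5], [-3, -6]].

Y = [[3, 5], [-3, -6]]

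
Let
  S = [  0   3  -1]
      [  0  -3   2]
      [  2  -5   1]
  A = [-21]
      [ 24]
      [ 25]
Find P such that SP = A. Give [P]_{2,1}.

S is on the left of P, so left-multiply by S⁻¹: P = S⁻¹A.
det S = 6, so S⁻¹ = [[7/6, 1/3, 1/2], [2/3, 1/3, 0], [1, 1, 0]].
P = S⁻¹A = [[7/6, 1/3, 1/2], [2/3, 1/3, 0], [1, 1, 0]] · [[-21], [24], [25]] = [[-4], [-6], [3]].

-6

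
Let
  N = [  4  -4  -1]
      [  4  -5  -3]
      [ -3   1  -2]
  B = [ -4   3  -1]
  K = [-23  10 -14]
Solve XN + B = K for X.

XN = K − B = [[-19, 7, -13]].
Since N sits to the right of X, X = (K − B)N⁻¹.
N has determinant -5; N⁻¹ = [[-13/5, 9/5, -7/5], [-17/5, 11/5, -8/5], [11/5, -8/5, 4/5]].
X = (K − B)N⁻¹ = [[-3, 2, 5]].

X = [[-3, 2, 5]]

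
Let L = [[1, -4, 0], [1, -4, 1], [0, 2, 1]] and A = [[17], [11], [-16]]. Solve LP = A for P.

P = [[-3], [-5], [-6]]

Left-multiplying both sides by L⁻¹ gives P = L⁻¹A.
det L = -2; the adjugate gives L⁻¹ = [[3, -2, 2], [1/2, -1/2, 1/2], [-1, 1, 0]].
P = L⁻¹A = [[3, -2, 2], [1/2, -1/2, 1/2], [-1, 1, 0]] · [[17], [11], [-16]] = [[-3], [-5], [-6]].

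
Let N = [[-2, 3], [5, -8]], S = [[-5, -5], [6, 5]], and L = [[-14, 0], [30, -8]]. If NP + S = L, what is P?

NP = L − S = [[-9, 5], [24, -13]].
Since N multiplies P on the left, P = N⁻¹(L − S).
N has determinant 1; N⁻¹ = [[-8, -3], [-5, -2]].
P = N⁻¹(L − S) = [[0, -1], [-3, 1]].

P = [[0, -1], [-3, 1]]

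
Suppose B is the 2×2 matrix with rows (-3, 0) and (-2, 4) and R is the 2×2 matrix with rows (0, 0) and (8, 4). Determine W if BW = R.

Since B multiplies W on the left, W = B⁻¹R.
B has determinant -12; B⁻¹ = [[-1/3, 0], [-1/6, 1/4]].
W = B⁻¹R = [[-1/3, 0], [-1/6, 1/4]] · [[0, 0], [8, 4]] = [[0, 0], [2, 1]].

W = [[0, 0], [2, 1]]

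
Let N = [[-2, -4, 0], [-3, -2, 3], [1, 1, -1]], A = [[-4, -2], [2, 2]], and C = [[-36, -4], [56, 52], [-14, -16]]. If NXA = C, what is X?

X = N⁻¹CA⁻¹ (apply N⁻¹ on the left and A⁻¹ on the right).
N has determinant 2; N⁻¹ = [[-1/2, -2, -6], [0, 1, 3], [-1/2, -1, -4]].
det A = -4; the adjugate gives A⁻¹ = [[-1/2, -1/2], [1/2, 1]].
N⁻¹C = [[-10, -6], [14, 4], [18, 14]].
X = (N⁻¹C)A⁻¹ = [[2, -1], [-5, -3], [-2, 5]].

X = [[2, -1], [-5, -3], [-2, 5]]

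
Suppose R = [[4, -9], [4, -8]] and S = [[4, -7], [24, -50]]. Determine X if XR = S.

X = [[-1, 2], [2, 4]]

R is on the right of X, so right-multiply by R⁻¹: X = SR⁻¹.
R has determinant 4; R⁻¹ = [[-2, 9/4], [-1, 1]].
X = SR⁻¹ = [[4, -7], [24, -50]] · [[-2, 9/4], [-1, 1]] = [[-1, 2], [2, 4]].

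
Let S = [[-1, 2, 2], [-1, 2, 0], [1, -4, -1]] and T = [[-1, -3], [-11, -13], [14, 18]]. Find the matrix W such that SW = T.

Since S multiplies W on the left, W = S⁻¹T.
S has determinant 4; S⁻¹ = [[-1/2, -3/2, -1], [-1/4, -1/4, -1/2], [1/2, -1/2, 0]].
W = S⁻¹T = [[-1/2, -3/2, -1], [-1/4, -1/4, -1/2], [1/2, -1/2, 0]] · [[-1, -3], [-11, -13], [14, 18]] = [[3, 3], [-4, -5], [5, 5]].

W = [[3, 3], [-4, -5], [5, 5]]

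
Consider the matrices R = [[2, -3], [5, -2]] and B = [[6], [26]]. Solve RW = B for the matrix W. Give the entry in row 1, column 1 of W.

6

Left-multiplying both sides by R⁻¹ gives W = R⁻¹B.
det R = 11, so R⁻¹ = [[-2/11, 3/11], [-5/11, 2/11]].
W = R⁻¹B = [[-2/11, 3/11], [-5/11, 2/11]] · [[6], [26]] = [[6], [2]].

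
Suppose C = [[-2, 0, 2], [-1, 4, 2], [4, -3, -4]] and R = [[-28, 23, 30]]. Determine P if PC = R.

P = [[3, 2, -5]]

Since C sits to the right of P, P = RC⁻¹.
det C = -6, so C⁻¹ = [[5/3, 1, 4/3], [-2/3, 0, -1/3], [13/6, 1, 4/3]].
P = RC⁻¹ = [[-28, 23, 30]] · [[5/3, 1, 4/3], [-2/3, 0, -1/3], [13/6, 1, 4/3]] = [[3, 2, -5]].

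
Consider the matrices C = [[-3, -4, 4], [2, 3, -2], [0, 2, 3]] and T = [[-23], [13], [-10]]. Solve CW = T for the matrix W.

W = [[1], [1], [-4]]

C is on the left of W, so left-multiply by C⁻¹: W = C⁻¹T.
det C = 1, so C⁻¹ = [[13, 20, -4], [-6, -9, 2], [4, 6, -1]].
W = C⁻¹T = [[13, 20, -4], [-6, -9, 2], [4, 6, -1]] · [[-23], [13], [-10]] = [[1], [1], [-4]].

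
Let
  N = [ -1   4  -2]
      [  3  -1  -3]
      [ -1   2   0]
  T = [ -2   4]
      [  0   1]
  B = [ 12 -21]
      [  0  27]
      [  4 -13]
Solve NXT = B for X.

X = [[2, 5], [0, 0], [2, -4]]

X = N⁻¹BT⁻¹ (apply N⁻¹ on the left and T⁻¹ on the right).
det N = -4, so N⁻¹ = [[-3/2, 1, 7/2], [-3/4, 1/2, 9/4], [-5/4, 1/2, 11/4]].
T has determinant -2; T⁻¹ = [[-1/2, 2], [0, 1]].
N⁻¹B = [[-4, 13], [0, 0], [-4, 4]].
X = (N⁻¹B)T⁻¹ = [[2, 5], [0, 0], [2, -4]].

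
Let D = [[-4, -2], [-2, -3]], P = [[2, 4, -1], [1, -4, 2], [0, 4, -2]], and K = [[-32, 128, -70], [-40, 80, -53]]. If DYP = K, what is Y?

Isolating Y: multiply by D⁻¹ from the left and P⁻¹ from the right, so Y = D⁻¹KP⁻¹.
det D = 8, so D⁻¹ = [[-3/8, 1/4], [1/4, -1/2]].
det P = 4; the adjugate gives P⁻¹ = [[0, 1, 1], [1/2, -1, -5/4], [1, -2, -3]].
D⁻¹K = [[2, -28, 13], [12, -8, 9]].
Y = (D⁻¹K)P⁻¹ = [[-1, 4, -2], [5, 2, -5]].

Y = [[-1, 4, -2], [5, 2, -5]]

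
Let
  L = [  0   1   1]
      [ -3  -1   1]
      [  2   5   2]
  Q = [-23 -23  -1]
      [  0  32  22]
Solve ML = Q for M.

M = [[2, 5, -4], [6, 4, 6]]

Right-multiplying both sides by L⁻¹ gives M = QL⁻¹.
det L = -5, so L⁻¹ = [[7/5, -3/5, -2/5], [-8/5, 2/5, 3/5], [13/5, -2/5, -3/5]].
M = QL⁻¹ = [[-23, -23, -1], [0, 32, 22]] · [[7/5, -3/5, -2/5], [-8/5, 2/5, 3/5], [13/5, -2/5, -3/5]] = [[2, 5, -4], [6, 4, 6]].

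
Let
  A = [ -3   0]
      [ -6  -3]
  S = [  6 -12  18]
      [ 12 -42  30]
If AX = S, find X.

X = [[-2, 4, -6], [0, 6, 2]]

Left-multiplying both sides by A⁻¹ gives X = A⁻¹S.
det A = 9; the adjugate gives A⁻¹ = [[-1/3, 0], [2/3, -1/3]].
X = A⁻¹S = [[-1/3, 0], [2/3, -1/3]] · [[6, -12, 18], [12, -42, 30]] = [[-2, 4, -6], [0, 6, 2]].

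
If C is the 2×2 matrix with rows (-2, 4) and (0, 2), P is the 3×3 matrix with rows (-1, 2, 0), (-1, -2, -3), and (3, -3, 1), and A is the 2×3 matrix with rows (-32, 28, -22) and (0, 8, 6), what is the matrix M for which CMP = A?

Left-multiply by C⁻¹ and right-multiply by P⁻¹: M = C⁻¹AP⁻¹.
C has determinant -4; C⁻¹ = [[-1/2, 1], [0, 1/2]].
det P = -5, so P⁻¹ = [[11/5, 2/5, 6/5], [8/5, 1/5, 3/5], [-9/5, -3/5, -4/5]].
C⁻¹A = [[16, -6, 17], [0, 4, 3]].
M = (C⁻¹A)P⁻¹ = [[-5, -5, 2], [1, -1, 0]].

M = [[-5, -5, 2], [1, -1, 0]]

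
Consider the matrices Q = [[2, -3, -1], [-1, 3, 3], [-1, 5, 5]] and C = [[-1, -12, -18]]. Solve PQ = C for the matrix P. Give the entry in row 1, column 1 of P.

-3

Right-multiplying both sides by Q⁻¹ gives P = CQ⁻¹.
det Q = -4; the adjugate gives Q⁻¹ = [[0, -5/2, 3/2], [-1/2, -9/4, 5/4], [1/2, 7/4, -3/4]].
P = CQ⁻¹ = [[-1, -12, -18]] · [[0, -5/2, 3/2], [-1/2, -9/4, 5/4], [1/2, 7/4, -3/4]] = [[-3, -2, -3]].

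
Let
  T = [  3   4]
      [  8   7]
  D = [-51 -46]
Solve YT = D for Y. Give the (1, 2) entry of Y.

Right-multiplying both sides by T⁻¹ gives Y = DT⁻¹.
T has determinant -11; T⁻¹ = [[-7/11, 4/11], [8/11, -3/11]].
Y = DT⁻¹ = [[-51, -46]] · [[-7/11, 4/11], [8/11, -3/11]] = [[-1, -6]].

-6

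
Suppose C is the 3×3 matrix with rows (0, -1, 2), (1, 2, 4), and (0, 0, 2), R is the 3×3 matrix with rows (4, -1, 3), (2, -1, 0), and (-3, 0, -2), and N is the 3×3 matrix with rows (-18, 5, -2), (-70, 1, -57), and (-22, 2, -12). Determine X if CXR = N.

X = C⁻¹NR⁻¹ (apply C⁻¹ on the left and R⁻¹ on the right).
C has determinant 2; C⁻¹ = [[2, 1, -4], [-1, 0, 1], [0, 0, 1/2]].
R has determinant -5; R⁻¹ = [[-2/5, 2/5, -3/5], [-4/5, -1/5, -6/5], [3/5, -3/5, 2/5]].
C⁻¹N = [[-18, 3, -13], [-4, -3, -10], [-11, 1, -6]].
X = (C⁻¹N)R⁻¹ = [[-3, 0, 2], [-2, 5, 2], [0, -1, 3]].

X = [[-3, 0, 2], [-2, 5, 2], [0, -1, 3]]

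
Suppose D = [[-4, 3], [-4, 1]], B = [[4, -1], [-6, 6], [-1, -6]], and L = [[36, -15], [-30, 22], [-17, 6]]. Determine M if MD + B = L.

MD = L − B = [[32, -14], [-24, 16], [-16, 12]].
Right-multiplying both sides by D⁻¹ gives M = (L − B)D⁻¹.
D has determinant 8; D⁻¹ = [[1/8, -3/8], [1/2, -1/2]].
M = (L − B)D⁻¹ = [[-3, -5], [5, 1], [4, 0]].

M = [[-3, -5], [5, 1], [4, 0]]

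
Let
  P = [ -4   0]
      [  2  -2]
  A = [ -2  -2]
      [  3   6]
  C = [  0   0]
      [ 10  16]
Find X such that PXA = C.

X = [[0, 0], [1, -1]]

X = P⁻¹CA⁻¹ (apply P⁻¹ on the left and A⁻¹ on the right).
det P = 8, so P⁻¹ = [[-1/4, 0], [-1/4, -1/2]].
det A = -6, so A⁻¹ = [[-1, -1/3], [1/2, 1/3]].
P⁻¹C = [[0, 0], [-5, -8]].
X = (P⁻¹C)A⁻¹ = [[0, 0], [1, -1]].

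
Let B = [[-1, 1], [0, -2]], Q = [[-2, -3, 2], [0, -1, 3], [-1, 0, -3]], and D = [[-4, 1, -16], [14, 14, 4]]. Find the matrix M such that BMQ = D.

Left-multiply by B⁻¹ and right-multiply by Q⁻¹: M = B⁻¹DQ⁻¹.
det B = 2, so B⁻¹ = [[-1, -1/2], [0, -1/2]].
det Q = 1, so Q⁻¹ = [[3, -9, -7], [-3, 8, 6], [-1, 3, 2]].
B⁻¹D = [[-3, -8, 14], [-7, -7, -2]].
M = (B⁻¹D)Q⁻¹ = [[1, 5, 1], [2, 1, 3]].

M = [[1, 5, 1], [2, 1, 3]]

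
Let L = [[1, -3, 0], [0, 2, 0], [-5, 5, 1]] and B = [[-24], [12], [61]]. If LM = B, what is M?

L is on the left of M, so left-multiply by L⁻¹: M = L⁻¹B.
det L = 2; the adjugate gives L⁻¹ = [[1, 3/2, 0], [0, 1/2, 0], [5, 5, 1]].
M = L⁻¹B = [[1, 3/2, 0], [0, 1/2, 0], [5, 5, 1]] · [[-24], [12], [61]] = [[-6], [6], [1]].

M = [[-6], [6], [1]]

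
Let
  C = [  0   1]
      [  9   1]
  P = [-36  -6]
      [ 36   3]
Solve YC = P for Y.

Y = [[-2, -4], [-1, 4]]

C is on the right of Y, so right-multiply by C⁻¹: Y = PC⁻¹.
det C = -9; the adjugate gives C⁻¹ = [[-1/9, 1/9], [1, 0]].
Y = PC⁻¹ = [[-36, -6], [36, 3]] · [[-1/9, 1/9], [1, 0]] = [[-2, -4], [-1, 4]].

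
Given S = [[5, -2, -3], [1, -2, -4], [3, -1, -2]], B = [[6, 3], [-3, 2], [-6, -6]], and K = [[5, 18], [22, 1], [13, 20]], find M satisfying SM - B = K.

SM = K + B = [[11, 21], [19, 3], [7, 14]].
Left-multiplying both sides by S⁻¹ gives M = S⁻¹(K + B).
det S = 5; the adjugate gives S⁻¹ = [[0, -1/5, 2/5], [-2, -1/5, 17/5], [1, -1/5, -8/5]].
M = S⁻¹(K + B) = [[-1, 5], [-2, 5], [-4, -2]].

M = [[-1, 5], [-2, 5], [-4, -2]]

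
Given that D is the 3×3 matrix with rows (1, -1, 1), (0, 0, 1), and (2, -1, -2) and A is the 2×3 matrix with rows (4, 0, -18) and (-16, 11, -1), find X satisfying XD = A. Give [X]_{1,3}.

D is on the right of X, so right-multiply by D⁻¹: X = AD⁻¹.
det D = -1, so D⁻¹ = [[-1, 3, 1], [-2, 4, 1], [0, 1, 0]].
X = AD⁻¹ = [[4, 0, -18], [-16, 11, -1]] · [[-1, 3, 1], [-2, 4, 1], [0, 1, 0]] = [[-4, -6, 4], [-6, -5, -5]].

4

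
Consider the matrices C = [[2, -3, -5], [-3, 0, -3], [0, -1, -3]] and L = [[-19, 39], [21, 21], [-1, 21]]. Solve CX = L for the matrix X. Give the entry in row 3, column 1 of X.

C is on the left of X, so left-multiply by C⁻¹: X = C⁻¹L.
det C = 6, so C⁻¹ = [[-1/2, -2/3, 3/2], [-3/2, -1, 7/2], [1/2, 1/3, -3/2]].
X = C⁻¹L = [[-1/2, -2/3, 3/2], [-3/2, -1, 7/2], [1/2, 1/3, -3/2]] · [[-19, 39], [21, 21], [-1, 21]] = [[-6, -2], [4, -6], [-1, -5]].

-1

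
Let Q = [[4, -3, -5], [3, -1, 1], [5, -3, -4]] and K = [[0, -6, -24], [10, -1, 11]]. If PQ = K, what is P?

P = [[2, -6, 2], [-3, 4, 2]]

Q is on the right of P, so right-multiply by Q⁻¹: P = KQ⁻¹.
Q has determinant -3; Q⁻¹ = [[-7/3, -1, 8/3], [-17/3, -3, 19/3], [4/3, 1, -5/3]].
P = KQ⁻¹ = [[0, -6, -24], [10, -1, 11]] · [[-7/3, -1, 8/3], [-17/3, -3, 19/3], [4/3, 1, -5/3]] = [[2, -6, 2], [-3, 4, 2]].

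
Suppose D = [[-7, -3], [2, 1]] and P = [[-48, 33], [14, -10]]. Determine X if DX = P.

Since D multiplies X on the left, X = D⁻¹P.
det D = -1; the adjugate gives D⁻¹ = [[-1, -3], [2, 7]].
X = D⁻¹P = [[-1, -3], [2, 7]] · [[-48, 33], [14, -10]] = [[6, -3], [2, -4]].

X = [[6, -3], [2, -4]]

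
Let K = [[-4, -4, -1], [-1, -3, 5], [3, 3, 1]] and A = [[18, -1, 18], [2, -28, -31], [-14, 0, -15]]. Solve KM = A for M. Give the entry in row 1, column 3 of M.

Since K multiplies M on the left, M = K⁻¹A.
det K = 2; the adjugate gives K⁻¹ = [[-9, 1/2, -23/2], [8, -1/2, 21/2], [3, 0, 4]].
M = K⁻¹A = [[-9, 1/2, -23/2], [8, -1/2, 21/2], [3, 0, 4]] · [[18, -1, 18], [2, -28, -31], [-14, 0, -15]] = [[0, -5, -5], [-4, 6, 2], [-2, -3, -6]].

-5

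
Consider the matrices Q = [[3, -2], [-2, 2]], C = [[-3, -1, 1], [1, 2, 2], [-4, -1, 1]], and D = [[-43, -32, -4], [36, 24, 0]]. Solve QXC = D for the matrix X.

X = Q⁻¹DC⁻¹ (apply Q⁻¹ on the left and C⁻¹ on the right).
det Q = 2, so Q⁻¹ = [[1, 1], [1, 3/2]].
C has determinant 4; C⁻¹ = [[1, 0, -1], [-9/4, 1/4, 7/4], [7/4, 1/4, -5/4]].
Q⁻¹D = [[-7, -8, -4], [11, 4, -4]].
X = (Q⁻¹D)C⁻¹ = [[4, -3, -2], [-5, 0, 1]].

X = [[4, -3, -2], [-5, 0, 1]]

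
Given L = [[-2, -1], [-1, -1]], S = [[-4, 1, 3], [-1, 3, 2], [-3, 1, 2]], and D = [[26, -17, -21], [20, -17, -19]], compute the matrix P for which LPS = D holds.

P = [[-2, -1, 5], [3, 5, -1]]

Isolating P: multiply by L⁻¹ from the left and S⁻¹ from the right, so P = L⁻¹DS⁻¹.
det L = 1; the adjugate gives L⁻¹ = [[-1, 1], [1, -2]].
det S = 4; the adjugate gives S⁻¹ = [[1, 1/4, -7/4], [-1, 1/4, 5/4], [2, 1/4, -11/4]].
L⁻¹D = [[-6, 0, 2], [-14, 17, 17]].
P = (L⁻¹D)S⁻¹ = [[-2, -1, 5], [3, 5, -1]].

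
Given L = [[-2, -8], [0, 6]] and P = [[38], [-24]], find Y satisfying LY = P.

Y = [[-3], [-4]]

Since L multiplies Y on the left, Y = L⁻¹P.
det L = -12, so L⁻¹ = [[-1/2, -2/3], [0, 1/6]].
Y = L⁻¹P = [[-1/2, -2/3], [0, 1/6]] · [[38], [-24]] = [[-3], [-4]].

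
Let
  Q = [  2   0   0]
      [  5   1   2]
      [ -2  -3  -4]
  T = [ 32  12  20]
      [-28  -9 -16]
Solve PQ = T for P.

P = [[-1, 6, -2], [2, -6, 1]]

Since Q sits to the right of P, P = TQ⁻¹.
det Q = 4, so Q⁻¹ = [[1/2, 0, 0], [4, -2, -1], [-13/4, 3/2, 1/2]].
P = TQ⁻¹ = [[32, 12, 20], [-28, -9, -16]] · [[1/2, 0, 0], [4, -2, -1], [-13/4, 3/2, 1/2]] = [[-1, 6, -2], [2, -6, 1]].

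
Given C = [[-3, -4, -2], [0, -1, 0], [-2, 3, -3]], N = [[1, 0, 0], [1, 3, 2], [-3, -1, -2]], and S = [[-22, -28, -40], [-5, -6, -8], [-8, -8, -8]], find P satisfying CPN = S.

Isolating P: multiply by C⁻¹ from the left and N⁻¹ from the right, so P = C⁻¹SN⁻¹.
det C = -5; the adjugate gives C⁻¹ = [[-3/5, 18/5, 2/5], [0, -1, 0], [2/5, -17/5, -3/5]].
N has determinant -4; N⁻¹ = [[1, 0, 0], [1, 1/2, 1/2], [-2, -1/4, -3/4]].
C⁻¹S = [[-8, -8, -8], [5, 6, 8], [13, 14, 16]].
P = (C⁻¹S)N⁻¹ = [[0, -2, 2], [-5, 1, -3], [-5, 3, -5]].

P = [[0, -2, 2], [-5, 1, -3], [-5, 3, -5]]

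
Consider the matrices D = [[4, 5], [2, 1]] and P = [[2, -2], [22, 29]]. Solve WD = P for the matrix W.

Right-multiplying both sides by D⁻¹ gives W = PD⁻¹.
D has determinant -6; D⁻¹ = [[-1/6, 5/6], [1/3, -2/3]].
W = PD⁻¹ = [[2, -2], [22, 29]] · [[-1/6, 5/6], [1/3, -2/3]] = [[-1, 3], [6, -1]].

W = [[-1, 3], [6, -1]]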